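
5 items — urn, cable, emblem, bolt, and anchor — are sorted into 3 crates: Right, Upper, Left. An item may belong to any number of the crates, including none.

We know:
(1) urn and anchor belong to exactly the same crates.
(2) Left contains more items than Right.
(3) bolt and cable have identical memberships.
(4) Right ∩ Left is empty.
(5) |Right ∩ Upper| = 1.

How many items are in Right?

1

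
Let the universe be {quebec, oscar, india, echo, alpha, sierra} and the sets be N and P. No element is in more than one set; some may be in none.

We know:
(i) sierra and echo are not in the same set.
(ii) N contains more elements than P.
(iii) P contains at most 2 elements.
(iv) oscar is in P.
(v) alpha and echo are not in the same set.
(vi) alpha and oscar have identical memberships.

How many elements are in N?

3

From (iv): oscar ∈ P.
(vi): alpha matches oscar: alpha ∉ N.
(vi): alpha matches oscar: alpha ∈ P.
(iii): P already has 2, so the rest are out.
Suppose quebec ∉ N: no assignment then satisfies all the clues, so quebec ∈ N.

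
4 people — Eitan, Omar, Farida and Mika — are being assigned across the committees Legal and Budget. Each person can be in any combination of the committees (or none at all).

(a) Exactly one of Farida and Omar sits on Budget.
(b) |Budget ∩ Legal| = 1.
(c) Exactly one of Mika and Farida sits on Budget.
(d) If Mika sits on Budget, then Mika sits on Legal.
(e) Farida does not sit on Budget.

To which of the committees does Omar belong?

From (e): Farida ∉ Budget.
(a) (exactly one): Omar ∈ Budget.
(c) (exactly one): Mika ∈ Budget.
(d): Mika ∈ Legal.
Suppose Omar ∈ Legal: no assignment then satisfies all the clues, so Omar ∉ Legal.

Omar: Budget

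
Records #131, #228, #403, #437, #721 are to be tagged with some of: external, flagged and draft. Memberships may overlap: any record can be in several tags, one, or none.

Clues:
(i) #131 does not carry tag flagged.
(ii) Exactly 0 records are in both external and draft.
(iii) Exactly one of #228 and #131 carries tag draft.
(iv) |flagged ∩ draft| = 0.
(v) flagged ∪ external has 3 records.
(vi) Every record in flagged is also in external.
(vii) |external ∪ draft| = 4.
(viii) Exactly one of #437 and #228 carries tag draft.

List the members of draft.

draft = {#228}

From (i): #131 ∉ flagged.
Suppose #131 ∈ draft: no assignment then satisfies all the clues, so #131 ∉ draft.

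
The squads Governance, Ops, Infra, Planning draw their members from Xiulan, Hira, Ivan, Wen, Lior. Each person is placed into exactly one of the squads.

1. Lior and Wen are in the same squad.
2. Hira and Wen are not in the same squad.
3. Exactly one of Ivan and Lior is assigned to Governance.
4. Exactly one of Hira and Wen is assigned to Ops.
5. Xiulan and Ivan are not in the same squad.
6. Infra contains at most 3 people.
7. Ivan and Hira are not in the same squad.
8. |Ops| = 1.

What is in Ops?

Ops = {Hira}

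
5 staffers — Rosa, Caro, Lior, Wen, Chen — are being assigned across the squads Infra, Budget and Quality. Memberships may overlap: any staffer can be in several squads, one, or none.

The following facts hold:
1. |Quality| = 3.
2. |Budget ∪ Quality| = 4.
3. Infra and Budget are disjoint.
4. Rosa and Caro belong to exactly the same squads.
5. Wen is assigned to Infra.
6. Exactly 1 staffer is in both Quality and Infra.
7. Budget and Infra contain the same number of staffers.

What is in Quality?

Quality = {Caro, Rosa, Wen}

From (5): Wen ∈ Infra.
(3) (disjoint): Wen ∉ Budget.
Suppose Rosa ∉ Quality: no assignment then satisfies all the clues, so Rosa ∈ Quality.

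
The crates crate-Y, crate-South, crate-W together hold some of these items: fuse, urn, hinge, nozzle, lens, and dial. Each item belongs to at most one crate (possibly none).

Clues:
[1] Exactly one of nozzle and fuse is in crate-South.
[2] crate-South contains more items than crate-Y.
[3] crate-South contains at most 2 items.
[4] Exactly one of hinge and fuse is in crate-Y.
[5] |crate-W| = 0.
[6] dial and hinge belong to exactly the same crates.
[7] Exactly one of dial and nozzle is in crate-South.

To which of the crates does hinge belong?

hinge: none

(5): crate-W already has 0, so the rest are out.
Suppose hinge ∈ crate-Y: no assignment then satisfies all the clues, so hinge ∉ crate-Y.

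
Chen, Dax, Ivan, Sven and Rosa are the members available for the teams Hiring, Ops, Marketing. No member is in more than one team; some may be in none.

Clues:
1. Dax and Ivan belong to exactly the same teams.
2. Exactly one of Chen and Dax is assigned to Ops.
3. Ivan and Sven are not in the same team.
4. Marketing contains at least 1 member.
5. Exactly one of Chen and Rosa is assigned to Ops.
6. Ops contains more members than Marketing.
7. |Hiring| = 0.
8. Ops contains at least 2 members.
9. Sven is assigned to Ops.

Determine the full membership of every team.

Hiring = {}; Ops = {Chen, Sven}; Marketing = {Rosa}

From (9): Sven ∈ Ops.
(3): Ivan ∉ Ops.
(7): Hiring already has 0, so the rest are out.
(1): Dax matches Ivan: Dax ∉ Ops.
(2) (exactly one): Chen ∈ Ops.
(5) (exactly one): Rosa ∉ Ops.
Suppose Dax ∈ Marketing: no assignment then satisfies all the clues, so Dax ∉ Marketing.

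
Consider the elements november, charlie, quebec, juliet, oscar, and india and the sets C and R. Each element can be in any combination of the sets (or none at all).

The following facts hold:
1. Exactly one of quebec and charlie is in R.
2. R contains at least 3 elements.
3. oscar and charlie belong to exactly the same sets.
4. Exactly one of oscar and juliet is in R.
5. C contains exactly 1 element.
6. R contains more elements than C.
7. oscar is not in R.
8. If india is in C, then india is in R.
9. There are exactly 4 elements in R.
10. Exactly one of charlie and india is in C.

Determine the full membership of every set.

C = {india}; R = {india, juliet, november, quebec}

From (7): oscar ∉ R.
(3): charlie matches oscar: charlie ∉ R.
(4) (exactly one): juliet ∈ R.
(9): only 4 candidates remain for R, so all are in.
Suppose november ∈ C: no assignment then satisfies all the clues, so november ∉ C.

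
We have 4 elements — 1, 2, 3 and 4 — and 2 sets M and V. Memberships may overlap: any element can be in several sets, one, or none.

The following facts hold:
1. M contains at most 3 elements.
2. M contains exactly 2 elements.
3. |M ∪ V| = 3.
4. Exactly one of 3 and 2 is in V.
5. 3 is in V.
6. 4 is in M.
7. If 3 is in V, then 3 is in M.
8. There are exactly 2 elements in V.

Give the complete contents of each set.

M = {3, 4}; V = {1, 3}

From (5): 3 ∈ V.
From (6): 4 ∈ M.
(4) (exactly one): 2 ∉ V.
(7): 3 ∈ M.
(2): M already has 2, so the rest are out.
Suppose 1 ∉ V: no assignment then satisfies all the clues, so 1 ∈ V.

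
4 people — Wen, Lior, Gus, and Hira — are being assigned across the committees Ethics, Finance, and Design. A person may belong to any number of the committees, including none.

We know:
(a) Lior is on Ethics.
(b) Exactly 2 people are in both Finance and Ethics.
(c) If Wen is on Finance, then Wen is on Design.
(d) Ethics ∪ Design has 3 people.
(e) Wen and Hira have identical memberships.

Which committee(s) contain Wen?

Wen: Design, Ethics, Finance

From (a): Lior ∈ Ethics.
Suppose Wen ∉ Ethics: no assignment then satisfies all the clues, so Wen ∈ Ethics.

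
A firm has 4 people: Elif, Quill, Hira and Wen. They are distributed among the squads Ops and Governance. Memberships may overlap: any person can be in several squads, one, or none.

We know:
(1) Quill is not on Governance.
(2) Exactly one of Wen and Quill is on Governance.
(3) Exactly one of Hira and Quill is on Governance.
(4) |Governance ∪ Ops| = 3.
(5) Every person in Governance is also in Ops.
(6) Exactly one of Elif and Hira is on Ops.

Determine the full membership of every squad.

From (1): Quill ∉ Governance.
(2) (exactly one): Wen ∈ Governance.
(3) (exactly one): Hira ∈ Governance.
(5) with Hira ∈ Governance: Hira ∈ Ops.
(5) with Wen ∈ Governance: Wen ∈ Ops.
(6) (exactly one): Elif ∉ Ops.
(5) contrapositive: Elif ∉ Governance.
Suppose Quill ∉ Ops: no assignment then satisfies all the clues, so Quill ∈ Ops.

Ops = {Hira, Quill, Wen}; Governance = {Hira, Wen}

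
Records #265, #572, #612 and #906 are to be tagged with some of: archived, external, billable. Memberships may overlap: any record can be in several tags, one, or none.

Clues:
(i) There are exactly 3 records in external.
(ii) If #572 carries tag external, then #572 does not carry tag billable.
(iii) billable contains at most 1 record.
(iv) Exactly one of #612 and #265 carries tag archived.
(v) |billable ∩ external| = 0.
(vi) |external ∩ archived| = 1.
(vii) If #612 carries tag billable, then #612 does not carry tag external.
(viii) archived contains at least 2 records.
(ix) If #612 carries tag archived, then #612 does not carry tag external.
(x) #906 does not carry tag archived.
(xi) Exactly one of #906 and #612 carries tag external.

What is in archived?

archived = {#572, #612}

From (x): #906 ∉ archived.
Suppose #265 ∈ archived: no assignment then satisfies all the clues, so #265 ∉ archived.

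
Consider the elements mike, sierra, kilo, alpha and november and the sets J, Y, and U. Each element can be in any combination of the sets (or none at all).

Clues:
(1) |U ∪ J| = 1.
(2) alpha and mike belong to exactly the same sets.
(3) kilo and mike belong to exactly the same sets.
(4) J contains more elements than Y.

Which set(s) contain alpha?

alpha: none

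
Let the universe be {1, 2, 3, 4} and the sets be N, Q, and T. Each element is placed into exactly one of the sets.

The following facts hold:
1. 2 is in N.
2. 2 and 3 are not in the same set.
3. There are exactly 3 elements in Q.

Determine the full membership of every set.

From (1): 2 ∈ N.
(2): 3 ∉ N.
(3): only 3 candidates remain for Q, so all are in.

N = {2}; Q = {1, 3, 4}; T = {}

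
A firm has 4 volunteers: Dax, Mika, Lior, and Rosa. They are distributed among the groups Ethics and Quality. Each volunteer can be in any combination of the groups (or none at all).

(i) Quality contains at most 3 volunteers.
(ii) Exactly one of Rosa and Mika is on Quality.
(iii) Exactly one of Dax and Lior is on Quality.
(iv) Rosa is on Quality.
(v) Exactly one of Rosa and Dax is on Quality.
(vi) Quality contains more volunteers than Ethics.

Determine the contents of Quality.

From (iv): Rosa ∈ Quality.
(ii) (exactly one): Mika ∉ Quality.
(v) (exactly one): Dax ∉ Quality.
(iii) (exactly one): Lior ∈ Quality.

Quality = {Lior, Rosa}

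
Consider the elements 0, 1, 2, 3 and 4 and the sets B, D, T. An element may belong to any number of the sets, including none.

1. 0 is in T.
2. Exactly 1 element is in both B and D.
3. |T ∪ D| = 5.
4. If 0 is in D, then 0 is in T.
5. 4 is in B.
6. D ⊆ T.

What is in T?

T = {0, 1, 2, 3, 4}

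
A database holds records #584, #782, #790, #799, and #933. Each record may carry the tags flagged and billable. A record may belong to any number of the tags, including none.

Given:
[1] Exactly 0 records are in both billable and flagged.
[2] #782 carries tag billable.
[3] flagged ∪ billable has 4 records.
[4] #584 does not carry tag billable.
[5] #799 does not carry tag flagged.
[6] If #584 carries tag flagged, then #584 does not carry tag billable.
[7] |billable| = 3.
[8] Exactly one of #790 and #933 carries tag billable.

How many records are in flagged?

1

From (2): #782 ∈ billable.
From (4): #584 ∉ billable.
From (5): #799 ∉ flagged.
Suppose #782 ∈ flagged: no assignment then satisfies all the clues, so #782 ∉ flagged.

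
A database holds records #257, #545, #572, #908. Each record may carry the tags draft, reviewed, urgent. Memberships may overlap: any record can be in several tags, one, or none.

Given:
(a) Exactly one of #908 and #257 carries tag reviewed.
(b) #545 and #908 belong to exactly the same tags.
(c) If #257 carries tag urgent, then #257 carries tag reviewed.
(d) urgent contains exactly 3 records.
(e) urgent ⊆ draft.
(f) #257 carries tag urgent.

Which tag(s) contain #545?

#545: draft, urgent

From (f): #257 ∈ urgent.
(c): #257 ∈ reviewed.
(e) with #257 ∈ urgent: #257 ∈ draft.
(a) (exactly one): #908 ∉ reviewed.
(b): #545 matches #908: #545 ∉ reviewed.
Suppose #545 ∉ draft: no assignment then satisfies all the clues, so #545 ∈ draft.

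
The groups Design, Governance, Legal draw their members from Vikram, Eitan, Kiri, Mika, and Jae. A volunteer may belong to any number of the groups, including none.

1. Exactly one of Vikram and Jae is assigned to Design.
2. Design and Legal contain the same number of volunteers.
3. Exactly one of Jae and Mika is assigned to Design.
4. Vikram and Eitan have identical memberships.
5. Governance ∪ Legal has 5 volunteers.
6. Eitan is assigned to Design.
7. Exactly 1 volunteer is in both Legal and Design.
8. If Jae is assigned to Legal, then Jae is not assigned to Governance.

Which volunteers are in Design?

Design = {Eitan, Mika, Vikram}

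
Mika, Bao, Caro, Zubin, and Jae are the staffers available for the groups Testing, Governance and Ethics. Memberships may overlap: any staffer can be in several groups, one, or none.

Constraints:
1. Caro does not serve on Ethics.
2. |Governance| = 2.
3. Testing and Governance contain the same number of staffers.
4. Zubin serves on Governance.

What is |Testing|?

2

From (1): Caro ∉ Ethics.
From (4): Zubin ∈ Governance.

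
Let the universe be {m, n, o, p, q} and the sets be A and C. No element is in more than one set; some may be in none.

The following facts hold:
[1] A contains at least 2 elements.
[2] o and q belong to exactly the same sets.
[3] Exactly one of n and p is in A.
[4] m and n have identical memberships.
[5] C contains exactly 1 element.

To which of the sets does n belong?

n: A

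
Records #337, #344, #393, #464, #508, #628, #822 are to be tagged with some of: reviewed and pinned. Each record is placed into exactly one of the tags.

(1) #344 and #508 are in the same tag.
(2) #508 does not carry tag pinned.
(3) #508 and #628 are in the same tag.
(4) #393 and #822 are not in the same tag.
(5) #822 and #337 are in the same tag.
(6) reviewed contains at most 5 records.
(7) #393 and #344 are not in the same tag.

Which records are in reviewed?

reviewed = {#337, #344, #508, #628, #822}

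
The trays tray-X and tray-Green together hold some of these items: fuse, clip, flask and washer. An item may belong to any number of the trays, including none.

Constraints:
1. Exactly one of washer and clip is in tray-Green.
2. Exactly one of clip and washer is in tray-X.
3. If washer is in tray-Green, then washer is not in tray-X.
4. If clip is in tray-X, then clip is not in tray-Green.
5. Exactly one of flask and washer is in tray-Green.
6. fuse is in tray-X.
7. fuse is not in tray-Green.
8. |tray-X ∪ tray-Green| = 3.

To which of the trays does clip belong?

clip: tray-X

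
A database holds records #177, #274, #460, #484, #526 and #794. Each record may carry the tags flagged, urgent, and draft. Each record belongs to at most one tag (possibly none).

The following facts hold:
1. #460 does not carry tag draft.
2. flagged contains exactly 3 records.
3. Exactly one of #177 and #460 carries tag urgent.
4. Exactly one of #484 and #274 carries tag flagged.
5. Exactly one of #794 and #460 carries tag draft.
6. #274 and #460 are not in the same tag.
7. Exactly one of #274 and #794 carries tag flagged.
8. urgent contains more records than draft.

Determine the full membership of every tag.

flagged = {#177, #274, #526}; urgent = {#460, #484}; draft = {#794}

From (1): #460 ∉ draft.
(5) (exactly one): #794 ∈ draft.
(7) (exactly one): #274 ∈ flagged.
(4) (exactly one): #484 ∉ flagged.
(6): #460 ∉ flagged.
(2): only 3 candidates remain for flagged, so all are in.
(3) (exactly one): #460 ∈ urgent.
Suppose #484 ∉ urgent: no assignment then satisfies all the clues, so #484 ∈ urgent.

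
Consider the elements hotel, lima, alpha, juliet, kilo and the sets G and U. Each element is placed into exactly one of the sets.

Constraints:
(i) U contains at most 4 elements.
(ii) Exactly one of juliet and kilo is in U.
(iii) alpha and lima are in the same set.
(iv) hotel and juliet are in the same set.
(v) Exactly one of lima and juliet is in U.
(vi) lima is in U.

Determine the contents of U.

U = {alpha, kilo, lima}

From (vi): lima ∈ U.
(iii): alpha matches lima: alpha ∉ G.
(iii): alpha matches lima: alpha ∈ U.
(v) (exactly one): juliet ∉ U.
Only one set left: juliet ∈ G.
(ii) (exactly one): kilo ∈ U.
(iv): hotel matches juliet: hotel ∈ G.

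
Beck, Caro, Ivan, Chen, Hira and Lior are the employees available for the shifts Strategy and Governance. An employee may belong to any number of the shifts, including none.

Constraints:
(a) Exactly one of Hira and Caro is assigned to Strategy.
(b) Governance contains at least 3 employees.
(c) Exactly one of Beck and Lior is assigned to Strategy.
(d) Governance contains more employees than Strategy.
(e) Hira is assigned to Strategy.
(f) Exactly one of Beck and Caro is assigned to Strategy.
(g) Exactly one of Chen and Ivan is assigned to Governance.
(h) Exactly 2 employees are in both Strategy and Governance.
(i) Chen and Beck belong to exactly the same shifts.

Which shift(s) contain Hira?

From (e): Hira ∈ Strategy.
(a) (exactly one): Caro ∉ Strategy.
(f) (exactly one): Beck ∈ Strategy.
(i): Chen matches Beck: Chen ∈ Strategy.
(c) (exactly one): Lior ∉ Strategy.
Suppose Hira ∈ Governance: no assignment then satisfies all the clues, so Hira ∉ Governance.

Hira: Strategy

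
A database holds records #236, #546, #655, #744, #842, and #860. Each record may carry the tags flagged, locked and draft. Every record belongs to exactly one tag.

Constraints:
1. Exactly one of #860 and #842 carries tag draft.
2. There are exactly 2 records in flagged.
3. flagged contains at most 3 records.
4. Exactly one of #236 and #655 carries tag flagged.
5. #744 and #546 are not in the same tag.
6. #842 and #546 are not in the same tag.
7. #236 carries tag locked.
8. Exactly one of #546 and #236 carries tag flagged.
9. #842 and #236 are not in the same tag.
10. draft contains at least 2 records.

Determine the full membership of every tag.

From (7): #236 ∈ locked.
(4) (exactly one): #655 ∈ flagged.
(8) (exactly one): #546 ∈ flagged.
(9): #842 ∉ locked.
(2): flagged already has 2, so the rest are out.
Only one tag left: #842 ∈ draft.
(1) (exactly one): #860 ∉ draft.
(10): only 2 candidates remain for draft, so all are in.
Only one tag left: #860 ∈ locked.

flagged = {#546, #655}; locked = {#236, #860}; draft = {#744, #842}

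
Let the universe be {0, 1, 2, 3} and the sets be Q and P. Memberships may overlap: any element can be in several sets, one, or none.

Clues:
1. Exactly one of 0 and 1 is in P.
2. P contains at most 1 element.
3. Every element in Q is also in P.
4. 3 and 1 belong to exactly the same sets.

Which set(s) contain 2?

2: none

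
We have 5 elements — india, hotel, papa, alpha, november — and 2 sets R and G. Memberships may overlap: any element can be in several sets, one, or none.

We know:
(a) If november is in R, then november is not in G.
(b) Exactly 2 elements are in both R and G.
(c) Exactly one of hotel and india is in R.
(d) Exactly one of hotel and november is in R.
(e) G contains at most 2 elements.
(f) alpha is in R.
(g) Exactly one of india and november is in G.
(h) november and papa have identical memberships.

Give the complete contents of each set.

R = {alpha, india, november, papa}; G = {alpha, india}

From (f): alpha ∈ R.
Suppose india ∉ R: no assignment then satisfies all the clues, so india ∈ R.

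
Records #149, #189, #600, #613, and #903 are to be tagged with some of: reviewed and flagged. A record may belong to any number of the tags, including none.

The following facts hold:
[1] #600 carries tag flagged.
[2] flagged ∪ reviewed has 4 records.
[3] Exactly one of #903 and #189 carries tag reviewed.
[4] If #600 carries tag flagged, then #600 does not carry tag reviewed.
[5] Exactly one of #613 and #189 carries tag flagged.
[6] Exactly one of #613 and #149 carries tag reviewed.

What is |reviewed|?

2

From (1): #600 ∈ flagged.
(4): #600 ∉ reviewed.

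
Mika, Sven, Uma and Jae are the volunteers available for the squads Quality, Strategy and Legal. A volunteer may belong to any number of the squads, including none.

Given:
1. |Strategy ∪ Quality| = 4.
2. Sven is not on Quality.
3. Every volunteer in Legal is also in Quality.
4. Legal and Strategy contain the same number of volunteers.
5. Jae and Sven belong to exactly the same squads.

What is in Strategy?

Strategy = {Jae, Sven}

From (2): Sven ∉ Quality.
(3) contrapositive: Sven ∉ Legal.
(5): Jae matches Sven: Jae ∉ Quality.
(5): Jae matches Sven: Jae ∉ Legal.
Suppose Mika ∈ Strategy: no assignment then satisfies all the clues, so Mika ∉ Strategy.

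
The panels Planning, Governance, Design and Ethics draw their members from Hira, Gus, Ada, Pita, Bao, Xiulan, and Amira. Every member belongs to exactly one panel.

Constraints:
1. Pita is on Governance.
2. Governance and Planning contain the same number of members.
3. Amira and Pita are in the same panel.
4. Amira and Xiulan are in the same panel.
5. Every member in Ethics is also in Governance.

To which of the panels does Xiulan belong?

From (1): Pita ∈ Governance.
(3): Amira matches Pita: Amira ∉ Planning.
(3): Amira matches Pita: Amira ∈ Governance.
(4): Xiulan matches Amira: Xiulan ∉ Planning.
(4): Xiulan matches Amira: Xiulan ∈ Governance.

Xiulan: Governance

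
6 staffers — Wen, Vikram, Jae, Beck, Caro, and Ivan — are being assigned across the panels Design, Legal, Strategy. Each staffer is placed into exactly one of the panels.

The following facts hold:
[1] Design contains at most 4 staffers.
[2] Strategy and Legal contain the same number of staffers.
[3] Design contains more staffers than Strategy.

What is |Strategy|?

1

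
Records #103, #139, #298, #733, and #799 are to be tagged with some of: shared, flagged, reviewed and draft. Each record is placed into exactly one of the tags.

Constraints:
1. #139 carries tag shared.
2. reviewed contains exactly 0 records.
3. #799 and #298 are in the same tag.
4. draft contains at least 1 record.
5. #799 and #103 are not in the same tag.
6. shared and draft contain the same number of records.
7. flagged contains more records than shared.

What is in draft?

From (1): #139 ∈ shared.
(2): reviewed already has 0, so the rest are out.
Suppose #103 ∉ draft: no assignment then satisfies all the clues, so #103 ∈ draft.

draft = {#103}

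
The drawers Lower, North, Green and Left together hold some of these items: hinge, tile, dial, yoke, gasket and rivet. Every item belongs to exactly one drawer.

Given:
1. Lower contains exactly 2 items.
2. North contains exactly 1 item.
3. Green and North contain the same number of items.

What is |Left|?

2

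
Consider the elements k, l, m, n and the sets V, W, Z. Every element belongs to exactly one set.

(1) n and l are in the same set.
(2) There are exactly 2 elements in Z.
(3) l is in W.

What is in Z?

Z = {k, m}

From (3): l ∈ W.
(1): n matches l: n ∉ V.
(1): n matches l: n ∈ W.
(2): only 2 candidates remain for Z, so all are in.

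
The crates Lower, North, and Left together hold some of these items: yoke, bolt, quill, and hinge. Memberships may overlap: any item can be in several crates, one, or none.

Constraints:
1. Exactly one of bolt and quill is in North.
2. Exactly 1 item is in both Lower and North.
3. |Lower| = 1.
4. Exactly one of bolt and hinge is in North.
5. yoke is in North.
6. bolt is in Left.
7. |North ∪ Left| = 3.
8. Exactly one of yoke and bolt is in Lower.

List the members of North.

North = {bolt, yoke}

From (5): yoke ∈ North.
From (6): bolt ∈ Left.
Suppose bolt ∉ North: no assignment then satisfies all the clues, so bolt ∈ North.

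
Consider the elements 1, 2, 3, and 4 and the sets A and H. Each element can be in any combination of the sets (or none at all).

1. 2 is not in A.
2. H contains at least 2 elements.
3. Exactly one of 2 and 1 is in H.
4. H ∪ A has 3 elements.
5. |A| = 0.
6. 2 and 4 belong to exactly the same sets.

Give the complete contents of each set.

A = {}; H = {2, 3, 4}

From (1): 2 ∉ A.
(5): A already has 0, so the rest are out.
Suppose 1 ∈ H: no assignment then satisfies all the clues, so 1 ∉ H.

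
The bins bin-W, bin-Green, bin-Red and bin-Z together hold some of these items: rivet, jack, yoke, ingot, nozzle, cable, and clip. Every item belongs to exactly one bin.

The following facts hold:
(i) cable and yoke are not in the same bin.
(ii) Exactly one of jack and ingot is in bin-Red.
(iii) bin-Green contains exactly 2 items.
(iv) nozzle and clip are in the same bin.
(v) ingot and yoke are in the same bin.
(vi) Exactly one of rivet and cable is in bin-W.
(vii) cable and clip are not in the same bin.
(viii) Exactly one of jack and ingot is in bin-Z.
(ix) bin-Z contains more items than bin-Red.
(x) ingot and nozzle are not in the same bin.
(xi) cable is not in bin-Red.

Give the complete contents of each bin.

bin-W = {cable}; bin-Green = {clip, nozzle}; bin-Red = {jack}; bin-Z = {ingot, rivet, yoke}

From (xi): cable ∉ bin-Red.
Suppose rivet ∈ bin-W: no assignment then satisfies all the clues, so rivet ∉ bin-W.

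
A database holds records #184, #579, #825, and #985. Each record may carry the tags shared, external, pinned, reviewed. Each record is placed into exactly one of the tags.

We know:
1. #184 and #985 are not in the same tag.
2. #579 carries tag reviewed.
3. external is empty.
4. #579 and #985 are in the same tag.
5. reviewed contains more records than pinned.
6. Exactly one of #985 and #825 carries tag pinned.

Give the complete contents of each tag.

From (2): #579 ∈ reviewed.
(3): external already has 0, so the rest are out.
(4): #985 matches #579: #985 ∉ shared.
(4): #985 matches #579: #985 ∉ pinned.
(4): #985 matches #579: #985 ∈ reviewed.
(6) (exactly one): #825 ∈ pinned.
(1): #184 ∉ reviewed.
Suppose #184 ∉ shared: no assignment then satisfies all the clues, so #184 ∈ shared.

shared = {#184}; external = {}; pinned = {#825}; reviewed = {#579, #985}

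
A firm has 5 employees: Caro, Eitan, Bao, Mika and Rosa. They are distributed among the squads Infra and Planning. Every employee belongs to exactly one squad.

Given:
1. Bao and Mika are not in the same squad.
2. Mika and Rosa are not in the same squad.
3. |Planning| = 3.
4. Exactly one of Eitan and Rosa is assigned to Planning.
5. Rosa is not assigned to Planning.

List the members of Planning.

Planning = {Caro, Eitan, Mika}

From (5): Rosa ∉ Planning.
(4) (exactly one): Eitan ∈ Planning.
Only one squad left: Rosa ∈ Infra.
(2): Mika ∉ Infra.
Only one squad left: Mika ∈ Planning.
(1): Bao ∉ Planning.
(3): only 3 candidates remain for Planning, so all are in.
Only one squad left: Bao ∈ Infra.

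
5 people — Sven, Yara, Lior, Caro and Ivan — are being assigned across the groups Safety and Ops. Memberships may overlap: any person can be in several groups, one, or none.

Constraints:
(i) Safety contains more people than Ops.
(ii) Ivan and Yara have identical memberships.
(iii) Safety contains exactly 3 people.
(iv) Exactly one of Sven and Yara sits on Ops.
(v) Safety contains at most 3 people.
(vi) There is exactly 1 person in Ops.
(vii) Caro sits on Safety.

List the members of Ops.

Ops = {Sven}

From (vii): Caro ∈ Safety.
Suppose Sven ∉ Ops: no assignment then satisfies all the clues, so Sven ∈ Ops.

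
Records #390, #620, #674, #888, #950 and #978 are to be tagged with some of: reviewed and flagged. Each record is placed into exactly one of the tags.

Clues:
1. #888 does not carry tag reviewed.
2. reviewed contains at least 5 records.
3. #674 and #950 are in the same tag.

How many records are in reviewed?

5

From (1): #888 ∉ reviewed.
(2): only 5 candidates remain for reviewed, so all are in.
Only one tag left: #888 ∈ flagged.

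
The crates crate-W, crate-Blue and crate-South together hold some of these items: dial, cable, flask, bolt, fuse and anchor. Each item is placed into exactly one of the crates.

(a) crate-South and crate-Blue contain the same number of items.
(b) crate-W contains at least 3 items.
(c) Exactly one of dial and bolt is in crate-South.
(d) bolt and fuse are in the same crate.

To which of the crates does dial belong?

dial: crate-South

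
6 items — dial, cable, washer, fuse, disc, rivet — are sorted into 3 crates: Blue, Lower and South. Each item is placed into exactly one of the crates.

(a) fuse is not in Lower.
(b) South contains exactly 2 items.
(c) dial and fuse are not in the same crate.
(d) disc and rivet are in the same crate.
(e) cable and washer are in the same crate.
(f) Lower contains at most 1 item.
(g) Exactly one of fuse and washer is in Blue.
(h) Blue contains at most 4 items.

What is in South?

South = {cable, washer}

From (a): fuse ∉ Lower.
Suppose dial ∈ South: no assignment then satisfies all the clues, so dial ∉ South.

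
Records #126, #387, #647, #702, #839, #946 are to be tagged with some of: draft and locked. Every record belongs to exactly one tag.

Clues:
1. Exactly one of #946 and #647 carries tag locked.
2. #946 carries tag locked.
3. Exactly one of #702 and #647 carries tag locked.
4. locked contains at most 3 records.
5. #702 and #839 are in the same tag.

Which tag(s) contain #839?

#839: locked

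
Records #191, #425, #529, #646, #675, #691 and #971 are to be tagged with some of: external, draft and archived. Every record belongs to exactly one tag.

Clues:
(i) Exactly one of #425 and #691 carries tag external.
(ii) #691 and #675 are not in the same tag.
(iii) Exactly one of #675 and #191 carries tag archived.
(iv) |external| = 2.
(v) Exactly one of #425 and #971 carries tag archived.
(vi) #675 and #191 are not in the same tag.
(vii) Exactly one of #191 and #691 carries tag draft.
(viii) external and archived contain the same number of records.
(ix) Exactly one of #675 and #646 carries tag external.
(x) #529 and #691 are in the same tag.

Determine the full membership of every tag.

external = {#425, #675}; draft = {#529, #646, #691}; archived = {#191, #971}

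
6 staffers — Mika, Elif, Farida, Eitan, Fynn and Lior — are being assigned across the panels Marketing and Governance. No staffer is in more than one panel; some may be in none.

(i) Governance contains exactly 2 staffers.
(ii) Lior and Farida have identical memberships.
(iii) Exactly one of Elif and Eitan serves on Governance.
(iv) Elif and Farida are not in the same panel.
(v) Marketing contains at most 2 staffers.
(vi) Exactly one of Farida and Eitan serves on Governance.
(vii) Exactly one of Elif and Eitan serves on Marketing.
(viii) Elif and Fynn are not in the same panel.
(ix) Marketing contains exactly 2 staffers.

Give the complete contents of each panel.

Marketing = {Elif, Mika}; Governance = {Eitan, Fynn}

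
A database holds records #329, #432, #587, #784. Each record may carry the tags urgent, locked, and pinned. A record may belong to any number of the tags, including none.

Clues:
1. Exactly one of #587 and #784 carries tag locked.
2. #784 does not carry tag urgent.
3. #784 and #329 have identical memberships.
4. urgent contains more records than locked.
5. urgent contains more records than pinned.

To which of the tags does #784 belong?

#784: none

From (2): #784 ∉ urgent.
(3): #329 matches #784: #329 ∉ urgent.
Suppose #784 ∈ locked: no assignment then satisfies all the clues, so #784 ∉ locked.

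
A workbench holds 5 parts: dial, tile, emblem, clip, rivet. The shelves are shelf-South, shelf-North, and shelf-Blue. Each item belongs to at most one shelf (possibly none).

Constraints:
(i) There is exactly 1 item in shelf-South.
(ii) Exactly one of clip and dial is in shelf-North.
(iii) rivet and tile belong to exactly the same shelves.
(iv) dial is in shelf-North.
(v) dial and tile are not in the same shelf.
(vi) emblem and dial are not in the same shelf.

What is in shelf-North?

shelf-North = {dial}

From (iv): dial ∈ shelf-North.
(ii) (exactly one): clip ∉ shelf-North.
(v): tile ∉ shelf-North.
(vi): emblem ∉ shelf-North.
(iii): rivet matches tile: rivet ∉ shelf-North.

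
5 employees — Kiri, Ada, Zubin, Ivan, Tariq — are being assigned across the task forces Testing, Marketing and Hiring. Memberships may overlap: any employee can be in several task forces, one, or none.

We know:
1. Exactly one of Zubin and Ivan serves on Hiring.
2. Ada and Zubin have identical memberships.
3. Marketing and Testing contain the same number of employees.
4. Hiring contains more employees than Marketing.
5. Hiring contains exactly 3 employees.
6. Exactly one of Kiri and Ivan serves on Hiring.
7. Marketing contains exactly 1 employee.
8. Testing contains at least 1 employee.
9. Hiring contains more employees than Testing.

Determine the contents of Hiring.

Hiring = {Ada, Kiri, Zubin}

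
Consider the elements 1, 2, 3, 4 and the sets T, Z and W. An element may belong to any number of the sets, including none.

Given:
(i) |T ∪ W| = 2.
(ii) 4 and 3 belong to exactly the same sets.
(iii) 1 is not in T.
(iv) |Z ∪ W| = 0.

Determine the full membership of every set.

T = {3, 4}; Z = {}; W = {}

From (iii): 1 ∉ T.
Suppose 1 ∈ Z: no assignment then satisfies all the clues, so 1 ∉ Z.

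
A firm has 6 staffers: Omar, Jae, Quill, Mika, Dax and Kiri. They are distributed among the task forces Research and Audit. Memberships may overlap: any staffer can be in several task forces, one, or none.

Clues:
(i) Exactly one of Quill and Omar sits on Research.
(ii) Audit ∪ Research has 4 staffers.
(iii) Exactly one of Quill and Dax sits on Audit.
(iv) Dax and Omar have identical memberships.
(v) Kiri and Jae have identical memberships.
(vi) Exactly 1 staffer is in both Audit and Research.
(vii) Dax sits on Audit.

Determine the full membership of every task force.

From (vii): Dax ∈ Audit.
(iii) (exactly one): Quill ∉ Audit.
(iv): Omar matches Dax: Omar ∈ Audit.
Suppose Omar ∈ Research: no assignment then satisfies all the clues, so Omar ∉ Research.

Research = {Mika, Quill}; Audit = {Dax, Mika, Omar}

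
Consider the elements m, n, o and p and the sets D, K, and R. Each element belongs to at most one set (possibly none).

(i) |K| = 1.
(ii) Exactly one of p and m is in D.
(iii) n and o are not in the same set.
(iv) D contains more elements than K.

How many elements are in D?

2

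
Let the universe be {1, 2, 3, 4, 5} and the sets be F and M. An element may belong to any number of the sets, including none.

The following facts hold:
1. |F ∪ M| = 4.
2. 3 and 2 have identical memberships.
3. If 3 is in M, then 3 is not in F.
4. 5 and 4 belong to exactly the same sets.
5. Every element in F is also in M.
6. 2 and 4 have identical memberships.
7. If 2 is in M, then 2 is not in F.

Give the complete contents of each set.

F = {}; M = {2, 3, 4, 5}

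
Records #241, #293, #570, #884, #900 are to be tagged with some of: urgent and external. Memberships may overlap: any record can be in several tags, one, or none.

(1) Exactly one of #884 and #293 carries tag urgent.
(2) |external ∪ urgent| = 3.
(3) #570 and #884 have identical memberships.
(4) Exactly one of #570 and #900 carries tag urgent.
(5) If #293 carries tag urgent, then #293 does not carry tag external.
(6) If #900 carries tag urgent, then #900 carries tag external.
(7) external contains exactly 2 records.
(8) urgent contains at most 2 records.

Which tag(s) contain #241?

#241: external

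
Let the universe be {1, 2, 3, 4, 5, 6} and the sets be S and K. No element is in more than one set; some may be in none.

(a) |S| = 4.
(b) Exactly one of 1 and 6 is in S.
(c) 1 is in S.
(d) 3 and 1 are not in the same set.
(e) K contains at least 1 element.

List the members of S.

From (c): 1 ∈ S.
(b) (exactly one): 6 ∉ S.
(d): 3 ∉ S.
(a): only 4 candidates remain for S, so all are in.

S = {1, 2, 4, 5}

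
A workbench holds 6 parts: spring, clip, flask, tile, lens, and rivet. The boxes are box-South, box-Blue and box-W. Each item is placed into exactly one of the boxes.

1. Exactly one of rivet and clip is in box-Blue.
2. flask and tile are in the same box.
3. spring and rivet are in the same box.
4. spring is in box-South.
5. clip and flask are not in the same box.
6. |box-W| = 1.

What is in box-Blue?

From (4): spring ∈ box-South.
(3): rivet matches spring: rivet ∈ box-South.
(1) (exactly one): clip ∈ box-Blue.
(5): flask ∉ box-Blue.
(2): tile matches flask: tile ∉ box-Blue.
Suppose lens ∈ box-Blue: no assignment then satisfies all the clues, so lens ∉ box-Blue.

box-Blue = {clip}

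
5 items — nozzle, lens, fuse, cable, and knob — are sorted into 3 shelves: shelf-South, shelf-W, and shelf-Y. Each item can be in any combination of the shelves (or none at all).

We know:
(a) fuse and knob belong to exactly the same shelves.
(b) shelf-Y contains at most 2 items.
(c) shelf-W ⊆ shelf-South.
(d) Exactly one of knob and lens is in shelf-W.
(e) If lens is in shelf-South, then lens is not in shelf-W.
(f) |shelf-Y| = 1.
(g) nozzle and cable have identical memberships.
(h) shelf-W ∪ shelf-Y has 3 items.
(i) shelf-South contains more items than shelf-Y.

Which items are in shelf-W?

shelf-W = {fuse, knob}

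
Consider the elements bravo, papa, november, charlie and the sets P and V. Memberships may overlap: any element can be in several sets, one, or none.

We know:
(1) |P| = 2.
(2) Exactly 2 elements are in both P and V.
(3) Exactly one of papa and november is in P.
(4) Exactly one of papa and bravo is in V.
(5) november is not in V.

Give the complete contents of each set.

P = {charlie, papa}; V = {charlie, papa}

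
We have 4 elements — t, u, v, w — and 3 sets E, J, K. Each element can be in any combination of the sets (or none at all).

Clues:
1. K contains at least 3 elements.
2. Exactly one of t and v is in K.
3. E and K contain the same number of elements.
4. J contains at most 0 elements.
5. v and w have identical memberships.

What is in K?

K = {u, v, w}

(4): J already has 0, so the rest are out.
Suppose t ∈ K: no assignment then satisfies all the clues, so t ∉ K.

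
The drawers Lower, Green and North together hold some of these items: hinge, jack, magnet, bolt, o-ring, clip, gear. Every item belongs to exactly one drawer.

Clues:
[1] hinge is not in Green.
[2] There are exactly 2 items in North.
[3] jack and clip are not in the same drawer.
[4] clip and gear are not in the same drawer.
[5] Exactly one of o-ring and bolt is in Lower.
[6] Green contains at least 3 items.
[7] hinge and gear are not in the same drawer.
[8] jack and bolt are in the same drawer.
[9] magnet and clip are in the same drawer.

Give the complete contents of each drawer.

Lower = {hinge, o-ring}; Green = {bolt, gear, jack}; North = {clip, magnet}

From (1): hinge ∉ Green.
Suppose hinge ∉ Lower: no assignment then satisfies all the clues, so hinge ∈ Lower.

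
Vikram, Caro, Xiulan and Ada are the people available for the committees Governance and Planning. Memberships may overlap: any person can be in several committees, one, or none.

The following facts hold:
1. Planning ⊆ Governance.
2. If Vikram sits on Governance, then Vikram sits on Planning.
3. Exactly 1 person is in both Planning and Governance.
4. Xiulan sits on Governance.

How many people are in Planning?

1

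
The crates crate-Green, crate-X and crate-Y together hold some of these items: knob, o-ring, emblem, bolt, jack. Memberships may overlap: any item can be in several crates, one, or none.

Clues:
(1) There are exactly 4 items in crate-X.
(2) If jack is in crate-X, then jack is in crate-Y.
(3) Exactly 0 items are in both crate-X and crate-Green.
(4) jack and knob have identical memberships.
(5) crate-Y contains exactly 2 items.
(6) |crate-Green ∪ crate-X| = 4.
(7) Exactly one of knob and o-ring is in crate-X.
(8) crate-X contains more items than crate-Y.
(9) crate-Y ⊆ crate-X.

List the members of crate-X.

crate-X = {bolt, emblem, jack, knob}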